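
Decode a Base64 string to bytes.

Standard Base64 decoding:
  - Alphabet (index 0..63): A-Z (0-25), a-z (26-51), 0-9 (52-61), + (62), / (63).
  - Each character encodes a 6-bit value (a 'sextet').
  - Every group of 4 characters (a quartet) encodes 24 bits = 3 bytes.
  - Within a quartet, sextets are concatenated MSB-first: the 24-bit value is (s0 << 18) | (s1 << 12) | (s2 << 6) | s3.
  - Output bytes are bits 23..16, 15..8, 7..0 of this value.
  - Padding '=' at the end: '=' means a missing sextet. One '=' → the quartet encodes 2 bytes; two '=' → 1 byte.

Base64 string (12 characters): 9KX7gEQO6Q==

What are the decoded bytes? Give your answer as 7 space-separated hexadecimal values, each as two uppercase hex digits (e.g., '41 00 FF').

After char 0 ('9'=61): chars_in_quartet=1 acc=0x3D bytes_emitted=0
After char 1 ('K'=10): chars_in_quartet=2 acc=0xF4A bytes_emitted=0
After char 2 ('X'=23): chars_in_quartet=3 acc=0x3D297 bytes_emitted=0
After char 3 ('7'=59): chars_in_quartet=4 acc=0xF4A5FB -> emit F4 A5 FB, reset; bytes_emitted=3
After char 4 ('g'=32): chars_in_quartet=1 acc=0x20 bytes_emitted=3
After char 5 ('E'=4): chars_in_quartet=2 acc=0x804 bytes_emitted=3
After char 6 ('Q'=16): chars_in_quartet=3 acc=0x20110 bytes_emitted=3
After char 7 ('O'=14): chars_in_quartet=4 acc=0x80440E -> emit 80 44 0E, reset; bytes_emitted=6
After char 8 ('6'=58): chars_in_quartet=1 acc=0x3A bytes_emitted=6
After char 9 ('Q'=16): chars_in_quartet=2 acc=0xE90 bytes_emitted=6
Padding '==': partial quartet acc=0xE90 -> emit E9; bytes_emitted=7

Answer: F4 A5 FB 80 44 0E E9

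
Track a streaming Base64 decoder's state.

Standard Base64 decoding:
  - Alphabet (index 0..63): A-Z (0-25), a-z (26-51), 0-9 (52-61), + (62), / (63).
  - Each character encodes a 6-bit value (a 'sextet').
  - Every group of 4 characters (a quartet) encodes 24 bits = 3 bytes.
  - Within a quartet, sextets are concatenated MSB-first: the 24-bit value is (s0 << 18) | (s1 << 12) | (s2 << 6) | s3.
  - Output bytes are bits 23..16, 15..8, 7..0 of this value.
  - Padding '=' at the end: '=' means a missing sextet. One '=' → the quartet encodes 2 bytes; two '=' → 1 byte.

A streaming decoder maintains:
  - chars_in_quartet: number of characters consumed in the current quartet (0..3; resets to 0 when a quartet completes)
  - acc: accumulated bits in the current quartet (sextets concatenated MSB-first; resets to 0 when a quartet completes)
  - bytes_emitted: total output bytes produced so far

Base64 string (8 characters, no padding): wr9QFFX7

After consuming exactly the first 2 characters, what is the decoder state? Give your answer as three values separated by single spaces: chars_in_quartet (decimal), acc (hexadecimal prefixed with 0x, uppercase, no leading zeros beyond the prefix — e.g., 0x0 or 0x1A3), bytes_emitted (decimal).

After char 0 ('w'=48): chars_in_quartet=1 acc=0x30 bytes_emitted=0
After char 1 ('r'=43): chars_in_quartet=2 acc=0xC2B bytes_emitted=0

Answer: 2 0xC2B 0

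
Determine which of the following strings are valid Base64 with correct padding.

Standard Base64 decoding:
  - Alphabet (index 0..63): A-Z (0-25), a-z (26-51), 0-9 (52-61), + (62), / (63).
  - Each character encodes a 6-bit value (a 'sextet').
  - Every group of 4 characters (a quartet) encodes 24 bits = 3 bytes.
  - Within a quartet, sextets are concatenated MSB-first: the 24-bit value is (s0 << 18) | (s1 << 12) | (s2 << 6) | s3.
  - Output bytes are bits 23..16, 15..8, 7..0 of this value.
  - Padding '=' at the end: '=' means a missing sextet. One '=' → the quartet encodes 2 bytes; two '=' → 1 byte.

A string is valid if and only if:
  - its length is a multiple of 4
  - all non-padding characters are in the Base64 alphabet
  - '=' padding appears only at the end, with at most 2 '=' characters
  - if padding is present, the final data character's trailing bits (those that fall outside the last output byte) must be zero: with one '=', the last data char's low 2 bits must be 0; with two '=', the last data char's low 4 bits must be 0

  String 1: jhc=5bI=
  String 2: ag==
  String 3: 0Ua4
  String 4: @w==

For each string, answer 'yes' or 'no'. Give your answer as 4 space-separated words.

String 1: 'jhc=5bI=' → invalid (bad char(s): ['=']; '=' in middle)
String 2: 'ag==' → valid
String 3: '0Ua4' → valid
String 4: '@w==' → invalid (bad char(s): ['@'])

Answer: no yes yes no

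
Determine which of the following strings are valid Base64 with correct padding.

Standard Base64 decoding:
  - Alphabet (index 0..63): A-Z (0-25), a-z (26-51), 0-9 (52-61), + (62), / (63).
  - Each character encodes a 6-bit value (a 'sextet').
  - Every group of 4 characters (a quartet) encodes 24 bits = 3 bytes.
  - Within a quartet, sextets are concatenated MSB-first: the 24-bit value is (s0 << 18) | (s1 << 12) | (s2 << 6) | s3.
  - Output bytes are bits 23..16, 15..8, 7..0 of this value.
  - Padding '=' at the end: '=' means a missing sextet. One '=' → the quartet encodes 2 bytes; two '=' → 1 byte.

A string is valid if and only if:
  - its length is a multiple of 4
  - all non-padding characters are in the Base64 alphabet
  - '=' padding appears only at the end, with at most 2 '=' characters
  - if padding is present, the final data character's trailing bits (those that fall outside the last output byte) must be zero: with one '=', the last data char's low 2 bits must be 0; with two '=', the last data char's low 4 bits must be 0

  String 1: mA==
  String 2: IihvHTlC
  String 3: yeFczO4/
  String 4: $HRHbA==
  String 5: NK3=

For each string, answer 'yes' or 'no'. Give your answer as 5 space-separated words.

Answer: yes yes yes no no

Derivation:
String 1: 'mA==' → valid
String 2: 'IihvHTlC' → valid
String 3: 'yeFczO4/' → valid
String 4: '$HRHbA==' → invalid (bad char(s): ['$'])
String 5: 'NK3=' → invalid (bad trailing bits)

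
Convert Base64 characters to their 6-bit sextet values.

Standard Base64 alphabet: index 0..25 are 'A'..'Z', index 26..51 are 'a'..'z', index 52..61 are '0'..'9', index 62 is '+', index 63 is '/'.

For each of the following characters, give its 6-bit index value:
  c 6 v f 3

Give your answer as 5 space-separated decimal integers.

'c': a..z range, 26 + ord('c') − ord('a') = 28
'6': 0..9 range, 52 + ord('6') − ord('0') = 58
'v': a..z range, 26 + ord('v') − ord('a') = 47
'f': a..z range, 26 + ord('f') − ord('a') = 31
'3': 0..9 range, 52 + ord('3') − ord('0') = 55

Answer: 28 58 47 31 55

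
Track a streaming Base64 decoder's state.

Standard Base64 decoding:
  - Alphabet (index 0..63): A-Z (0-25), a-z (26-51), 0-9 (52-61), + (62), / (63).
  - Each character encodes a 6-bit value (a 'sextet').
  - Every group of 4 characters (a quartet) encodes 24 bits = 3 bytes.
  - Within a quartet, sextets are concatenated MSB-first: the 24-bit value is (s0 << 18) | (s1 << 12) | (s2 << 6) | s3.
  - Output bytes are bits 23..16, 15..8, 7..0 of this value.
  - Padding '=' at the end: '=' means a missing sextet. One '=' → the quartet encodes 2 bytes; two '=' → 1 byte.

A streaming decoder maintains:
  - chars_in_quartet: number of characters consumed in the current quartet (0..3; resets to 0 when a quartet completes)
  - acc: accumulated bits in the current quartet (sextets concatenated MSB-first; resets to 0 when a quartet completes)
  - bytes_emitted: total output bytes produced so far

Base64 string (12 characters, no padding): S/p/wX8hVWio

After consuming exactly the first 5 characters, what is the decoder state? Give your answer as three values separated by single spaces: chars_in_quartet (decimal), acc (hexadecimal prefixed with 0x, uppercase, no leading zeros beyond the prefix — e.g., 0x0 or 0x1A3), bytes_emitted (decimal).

Answer: 1 0x30 3

Derivation:
After char 0 ('S'=18): chars_in_quartet=1 acc=0x12 bytes_emitted=0
After char 1 ('/'=63): chars_in_quartet=2 acc=0x4BF bytes_emitted=0
After char 2 ('p'=41): chars_in_quartet=3 acc=0x12FE9 bytes_emitted=0
After char 3 ('/'=63): chars_in_quartet=4 acc=0x4BFA7F -> emit 4B FA 7F, reset; bytes_emitted=3
After char 4 ('w'=48): chars_in_quartet=1 acc=0x30 bytes_emitted=3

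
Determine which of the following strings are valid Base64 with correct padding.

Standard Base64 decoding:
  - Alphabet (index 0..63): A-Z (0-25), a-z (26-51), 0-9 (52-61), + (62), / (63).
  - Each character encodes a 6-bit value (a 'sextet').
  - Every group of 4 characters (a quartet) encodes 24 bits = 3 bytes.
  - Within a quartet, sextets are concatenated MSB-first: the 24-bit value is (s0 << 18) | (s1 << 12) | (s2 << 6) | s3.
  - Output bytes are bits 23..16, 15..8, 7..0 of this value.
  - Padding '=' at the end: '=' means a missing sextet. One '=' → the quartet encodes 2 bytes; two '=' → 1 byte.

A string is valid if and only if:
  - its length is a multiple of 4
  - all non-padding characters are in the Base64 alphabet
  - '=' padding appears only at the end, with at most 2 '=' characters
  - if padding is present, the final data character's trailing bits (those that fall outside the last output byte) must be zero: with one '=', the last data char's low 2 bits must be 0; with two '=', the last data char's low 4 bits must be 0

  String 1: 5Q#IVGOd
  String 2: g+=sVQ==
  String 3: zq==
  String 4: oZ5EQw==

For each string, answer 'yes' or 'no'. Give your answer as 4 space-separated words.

Answer: no no no yes

Derivation:
String 1: '5Q#IVGOd' → invalid (bad char(s): ['#'])
String 2: 'g+=sVQ==' → invalid (bad char(s): ['=']; '=' in middle)
String 3: 'zq==' → invalid (bad trailing bits)
String 4: 'oZ5EQw==' → valid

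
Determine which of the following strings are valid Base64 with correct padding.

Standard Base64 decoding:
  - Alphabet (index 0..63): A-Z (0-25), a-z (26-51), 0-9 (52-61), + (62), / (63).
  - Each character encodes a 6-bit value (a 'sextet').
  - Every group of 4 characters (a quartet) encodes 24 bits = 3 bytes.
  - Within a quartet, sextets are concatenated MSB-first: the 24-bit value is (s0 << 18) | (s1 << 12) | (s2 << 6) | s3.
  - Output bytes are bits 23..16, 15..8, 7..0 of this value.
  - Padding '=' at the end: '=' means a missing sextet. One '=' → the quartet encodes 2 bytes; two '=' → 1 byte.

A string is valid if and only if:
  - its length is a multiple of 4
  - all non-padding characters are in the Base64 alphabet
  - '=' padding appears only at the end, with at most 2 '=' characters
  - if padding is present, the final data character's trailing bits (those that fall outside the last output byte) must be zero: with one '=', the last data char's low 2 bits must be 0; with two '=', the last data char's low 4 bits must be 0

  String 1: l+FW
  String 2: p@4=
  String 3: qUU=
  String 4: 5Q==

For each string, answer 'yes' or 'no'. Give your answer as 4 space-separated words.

String 1: 'l+FW' → valid
String 2: 'p@4=' → invalid (bad char(s): ['@'])
String 3: 'qUU=' → valid
String 4: '5Q==' → valid

Answer: yes no yes yes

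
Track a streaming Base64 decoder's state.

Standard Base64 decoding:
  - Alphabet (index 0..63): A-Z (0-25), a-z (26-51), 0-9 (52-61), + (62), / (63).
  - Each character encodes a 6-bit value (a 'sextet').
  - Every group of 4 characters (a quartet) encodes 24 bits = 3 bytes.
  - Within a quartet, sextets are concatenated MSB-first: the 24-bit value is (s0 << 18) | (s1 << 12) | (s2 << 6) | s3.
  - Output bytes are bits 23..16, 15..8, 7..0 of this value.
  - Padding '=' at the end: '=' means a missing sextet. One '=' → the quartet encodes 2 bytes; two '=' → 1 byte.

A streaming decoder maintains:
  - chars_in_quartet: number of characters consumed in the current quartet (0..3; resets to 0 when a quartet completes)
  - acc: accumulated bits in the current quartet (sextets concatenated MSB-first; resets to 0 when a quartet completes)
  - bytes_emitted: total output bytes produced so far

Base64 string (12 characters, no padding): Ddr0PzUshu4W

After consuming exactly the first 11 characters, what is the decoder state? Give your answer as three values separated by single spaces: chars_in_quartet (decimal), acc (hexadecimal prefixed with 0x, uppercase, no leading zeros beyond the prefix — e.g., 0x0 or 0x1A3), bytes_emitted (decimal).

After char 0 ('D'=3): chars_in_quartet=1 acc=0x3 bytes_emitted=0
After char 1 ('d'=29): chars_in_quartet=2 acc=0xDD bytes_emitted=0
After char 2 ('r'=43): chars_in_quartet=3 acc=0x376B bytes_emitted=0
After char 3 ('0'=52): chars_in_quartet=4 acc=0xDDAF4 -> emit 0D DA F4, reset; bytes_emitted=3
After char 4 ('P'=15): chars_in_quartet=1 acc=0xF bytes_emitted=3
After char 5 ('z'=51): chars_in_quartet=2 acc=0x3F3 bytes_emitted=3
After char 6 ('U'=20): chars_in_quartet=3 acc=0xFCD4 bytes_emitted=3
After char 7 ('s'=44): chars_in_quartet=4 acc=0x3F352C -> emit 3F 35 2C, reset; bytes_emitted=6
After char 8 ('h'=33): chars_in_quartet=1 acc=0x21 bytes_emitted=6
After char 9 ('u'=46): chars_in_quartet=2 acc=0x86E bytes_emitted=6
After char 10 ('4'=56): chars_in_quartet=3 acc=0x21BB8 bytes_emitted=6

Answer: 3 0x21BB8 6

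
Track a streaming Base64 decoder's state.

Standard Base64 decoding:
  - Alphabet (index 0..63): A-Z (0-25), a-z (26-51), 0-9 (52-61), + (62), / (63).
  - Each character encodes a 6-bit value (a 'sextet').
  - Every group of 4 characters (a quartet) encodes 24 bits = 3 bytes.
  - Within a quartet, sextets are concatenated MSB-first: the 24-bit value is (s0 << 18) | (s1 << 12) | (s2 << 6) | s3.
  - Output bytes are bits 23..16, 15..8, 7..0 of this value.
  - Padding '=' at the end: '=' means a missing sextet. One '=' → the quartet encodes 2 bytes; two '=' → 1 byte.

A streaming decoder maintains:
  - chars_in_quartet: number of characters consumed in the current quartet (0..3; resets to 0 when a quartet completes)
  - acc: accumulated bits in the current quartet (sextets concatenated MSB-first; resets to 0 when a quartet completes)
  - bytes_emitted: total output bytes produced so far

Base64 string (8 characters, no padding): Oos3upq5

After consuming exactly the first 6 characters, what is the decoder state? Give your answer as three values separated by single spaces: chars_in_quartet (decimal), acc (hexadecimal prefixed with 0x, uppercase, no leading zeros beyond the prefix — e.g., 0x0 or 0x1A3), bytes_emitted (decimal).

After char 0 ('O'=14): chars_in_quartet=1 acc=0xE bytes_emitted=0
After char 1 ('o'=40): chars_in_quartet=2 acc=0x3A8 bytes_emitted=0
After char 2 ('s'=44): chars_in_quartet=3 acc=0xEA2C bytes_emitted=0
After char 3 ('3'=55): chars_in_quartet=4 acc=0x3A8B37 -> emit 3A 8B 37, reset; bytes_emitted=3
After char 4 ('u'=46): chars_in_quartet=1 acc=0x2E bytes_emitted=3
After char 5 ('p'=41): chars_in_quartet=2 acc=0xBA9 bytes_emitted=3

Answer: 2 0xBA9 3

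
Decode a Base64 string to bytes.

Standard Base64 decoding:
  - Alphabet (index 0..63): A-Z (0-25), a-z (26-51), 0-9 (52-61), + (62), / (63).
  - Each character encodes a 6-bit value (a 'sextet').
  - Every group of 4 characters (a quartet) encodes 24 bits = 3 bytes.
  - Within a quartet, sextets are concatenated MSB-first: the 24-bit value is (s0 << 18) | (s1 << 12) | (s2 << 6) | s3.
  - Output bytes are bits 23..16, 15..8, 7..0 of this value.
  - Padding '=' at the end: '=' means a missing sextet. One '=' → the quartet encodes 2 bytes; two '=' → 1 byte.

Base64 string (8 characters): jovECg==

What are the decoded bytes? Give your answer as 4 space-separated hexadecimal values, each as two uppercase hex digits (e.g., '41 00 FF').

After char 0 ('j'=35): chars_in_quartet=1 acc=0x23 bytes_emitted=0
After char 1 ('o'=40): chars_in_quartet=2 acc=0x8E8 bytes_emitted=0
After char 2 ('v'=47): chars_in_quartet=3 acc=0x23A2F bytes_emitted=0
After char 3 ('E'=4): chars_in_quartet=4 acc=0x8E8BC4 -> emit 8E 8B C4, reset; bytes_emitted=3
After char 4 ('C'=2): chars_in_quartet=1 acc=0x2 bytes_emitted=3
After char 5 ('g'=32): chars_in_quartet=2 acc=0xA0 bytes_emitted=3
Padding '==': partial quartet acc=0xA0 -> emit 0A; bytes_emitted=4

Answer: 8E 8B C4 0A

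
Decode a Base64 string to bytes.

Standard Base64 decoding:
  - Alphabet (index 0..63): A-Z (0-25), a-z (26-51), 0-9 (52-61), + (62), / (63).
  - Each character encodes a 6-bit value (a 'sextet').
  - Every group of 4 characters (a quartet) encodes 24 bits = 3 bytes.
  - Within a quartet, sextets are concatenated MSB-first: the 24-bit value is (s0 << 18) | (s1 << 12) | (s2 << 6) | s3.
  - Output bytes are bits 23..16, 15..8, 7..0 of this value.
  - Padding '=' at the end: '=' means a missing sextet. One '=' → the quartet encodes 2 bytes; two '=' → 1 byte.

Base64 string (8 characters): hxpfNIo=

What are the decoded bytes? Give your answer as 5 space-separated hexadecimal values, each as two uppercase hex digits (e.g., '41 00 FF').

After char 0 ('h'=33): chars_in_quartet=1 acc=0x21 bytes_emitted=0
After char 1 ('x'=49): chars_in_quartet=2 acc=0x871 bytes_emitted=0
After char 2 ('p'=41): chars_in_quartet=3 acc=0x21C69 bytes_emitted=0
After char 3 ('f'=31): chars_in_quartet=4 acc=0x871A5F -> emit 87 1A 5F, reset; bytes_emitted=3
After char 4 ('N'=13): chars_in_quartet=1 acc=0xD bytes_emitted=3
After char 5 ('I'=8): chars_in_quartet=2 acc=0x348 bytes_emitted=3
After char 6 ('o'=40): chars_in_quartet=3 acc=0xD228 bytes_emitted=3
Padding '=': partial quartet acc=0xD228 -> emit 34 8A; bytes_emitted=5

Answer: 87 1A 5F 34 8A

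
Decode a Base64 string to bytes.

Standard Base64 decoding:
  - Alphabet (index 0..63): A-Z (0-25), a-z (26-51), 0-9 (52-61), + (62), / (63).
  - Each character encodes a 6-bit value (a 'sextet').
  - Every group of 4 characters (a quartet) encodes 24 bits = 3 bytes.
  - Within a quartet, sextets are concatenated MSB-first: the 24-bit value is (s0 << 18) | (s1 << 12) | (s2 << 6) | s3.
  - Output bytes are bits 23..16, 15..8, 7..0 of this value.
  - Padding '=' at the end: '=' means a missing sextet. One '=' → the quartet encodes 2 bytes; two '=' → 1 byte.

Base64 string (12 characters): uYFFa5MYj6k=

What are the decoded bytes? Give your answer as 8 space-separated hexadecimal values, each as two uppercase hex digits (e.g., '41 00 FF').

After char 0 ('u'=46): chars_in_quartet=1 acc=0x2E bytes_emitted=0
After char 1 ('Y'=24): chars_in_quartet=2 acc=0xB98 bytes_emitted=0
After char 2 ('F'=5): chars_in_quartet=3 acc=0x2E605 bytes_emitted=0
After char 3 ('F'=5): chars_in_quartet=4 acc=0xB98145 -> emit B9 81 45, reset; bytes_emitted=3
After char 4 ('a'=26): chars_in_quartet=1 acc=0x1A bytes_emitted=3
After char 5 ('5'=57): chars_in_quartet=2 acc=0x6B9 bytes_emitted=3
After char 6 ('M'=12): chars_in_quartet=3 acc=0x1AE4C bytes_emitted=3
After char 7 ('Y'=24): chars_in_quartet=4 acc=0x6B9318 -> emit 6B 93 18, reset; bytes_emitted=6
After char 8 ('j'=35): chars_in_quartet=1 acc=0x23 bytes_emitted=6
After char 9 ('6'=58): chars_in_quartet=2 acc=0x8FA bytes_emitted=6
After char 10 ('k'=36): chars_in_quartet=3 acc=0x23EA4 bytes_emitted=6
Padding '=': partial quartet acc=0x23EA4 -> emit 8F A9; bytes_emitted=8

Answer: B9 81 45 6B 93 18 8F A9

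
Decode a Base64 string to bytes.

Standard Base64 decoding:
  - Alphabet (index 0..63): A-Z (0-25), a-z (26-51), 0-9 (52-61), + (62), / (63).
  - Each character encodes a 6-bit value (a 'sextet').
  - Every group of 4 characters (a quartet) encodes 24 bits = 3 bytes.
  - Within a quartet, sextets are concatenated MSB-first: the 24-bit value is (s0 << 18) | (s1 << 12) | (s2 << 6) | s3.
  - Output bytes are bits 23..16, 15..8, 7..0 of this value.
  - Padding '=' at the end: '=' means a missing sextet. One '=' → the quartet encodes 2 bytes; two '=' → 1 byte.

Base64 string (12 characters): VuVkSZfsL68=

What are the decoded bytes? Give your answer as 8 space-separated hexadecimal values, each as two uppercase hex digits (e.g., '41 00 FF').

After char 0 ('V'=21): chars_in_quartet=1 acc=0x15 bytes_emitted=0
After char 1 ('u'=46): chars_in_quartet=2 acc=0x56E bytes_emitted=0
After char 2 ('V'=21): chars_in_quartet=3 acc=0x15B95 bytes_emitted=0
After char 3 ('k'=36): chars_in_quartet=4 acc=0x56E564 -> emit 56 E5 64, reset; bytes_emitted=3
After char 4 ('S'=18): chars_in_quartet=1 acc=0x12 bytes_emitted=3
After char 5 ('Z'=25): chars_in_quartet=2 acc=0x499 bytes_emitted=3
After char 6 ('f'=31): chars_in_quartet=3 acc=0x1265F bytes_emitted=3
After char 7 ('s'=44): chars_in_quartet=4 acc=0x4997EC -> emit 49 97 EC, reset; bytes_emitted=6
After char 8 ('L'=11): chars_in_quartet=1 acc=0xB bytes_emitted=6
After char 9 ('6'=58): chars_in_quartet=2 acc=0x2FA bytes_emitted=6
After char 10 ('8'=60): chars_in_quartet=3 acc=0xBEBC bytes_emitted=6
Padding '=': partial quartet acc=0xBEBC -> emit 2F AF; bytes_emitted=8

Answer: 56 E5 64 49 97 EC 2F AF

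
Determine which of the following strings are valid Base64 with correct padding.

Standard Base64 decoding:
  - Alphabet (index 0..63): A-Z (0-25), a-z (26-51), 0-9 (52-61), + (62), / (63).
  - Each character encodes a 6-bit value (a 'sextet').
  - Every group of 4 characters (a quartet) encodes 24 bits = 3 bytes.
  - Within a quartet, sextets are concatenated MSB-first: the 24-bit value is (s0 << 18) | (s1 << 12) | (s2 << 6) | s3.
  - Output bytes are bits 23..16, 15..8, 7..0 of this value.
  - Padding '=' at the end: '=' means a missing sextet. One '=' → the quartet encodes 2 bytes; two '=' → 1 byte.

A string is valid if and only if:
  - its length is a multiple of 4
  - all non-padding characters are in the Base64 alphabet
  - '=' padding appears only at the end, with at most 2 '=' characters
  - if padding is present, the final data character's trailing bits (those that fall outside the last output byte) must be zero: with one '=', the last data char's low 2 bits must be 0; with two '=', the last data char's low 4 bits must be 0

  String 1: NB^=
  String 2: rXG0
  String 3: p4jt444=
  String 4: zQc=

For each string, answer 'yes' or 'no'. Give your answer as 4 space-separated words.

Answer: no yes yes yes

Derivation:
String 1: 'NB^=' → invalid (bad char(s): ['^'])
String 2: 'rXG0' → valid
String 3: 'p4jt444=' → valid
String 4: 'zQc=' → valid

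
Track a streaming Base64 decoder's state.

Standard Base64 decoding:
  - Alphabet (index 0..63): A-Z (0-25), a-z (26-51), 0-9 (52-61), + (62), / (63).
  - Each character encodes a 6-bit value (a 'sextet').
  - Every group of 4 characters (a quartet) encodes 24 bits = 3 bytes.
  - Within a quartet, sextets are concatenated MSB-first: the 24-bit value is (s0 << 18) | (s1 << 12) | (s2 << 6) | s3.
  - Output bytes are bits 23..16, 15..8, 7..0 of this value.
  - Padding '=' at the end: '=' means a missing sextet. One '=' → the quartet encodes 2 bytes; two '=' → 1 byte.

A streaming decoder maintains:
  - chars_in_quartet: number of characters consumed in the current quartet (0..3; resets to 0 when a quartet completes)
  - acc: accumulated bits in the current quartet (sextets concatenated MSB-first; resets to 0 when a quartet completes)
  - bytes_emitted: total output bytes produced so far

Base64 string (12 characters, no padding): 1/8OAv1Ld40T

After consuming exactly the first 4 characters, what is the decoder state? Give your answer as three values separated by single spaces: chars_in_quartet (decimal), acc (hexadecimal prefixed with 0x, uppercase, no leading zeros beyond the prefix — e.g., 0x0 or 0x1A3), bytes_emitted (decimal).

Answer: 0 0x0 3

Derivation:
After char 0 ('1'=53): chars_in_quartet=1 acc=0x35 bytes_emitted=0
After char 1 ('/'=63): chars_in_quartet=2 acc=0xD7F bytes_emitted=0
After char 2 ('8'=60): chars_in_quartet=3 acc=0x35FFC bytes_emitted=0
After char 3 ('O'=14): chars_in_quartet=4 acc=0xD7FF0E -> emit D7 FF 0E, reset; bytes_emitted=3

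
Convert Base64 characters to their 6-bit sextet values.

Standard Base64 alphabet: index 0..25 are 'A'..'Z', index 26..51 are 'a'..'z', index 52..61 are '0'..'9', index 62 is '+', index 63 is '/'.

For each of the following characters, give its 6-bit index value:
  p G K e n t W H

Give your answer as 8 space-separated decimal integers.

'p': a..z range, 26 + ord('p') − ord('a') = 41
'G': A..Z range, ord('G') − ord('A') = 6
'K': A..Z range, ord('K') − ord('A') = 10
'e': a..z range, 26 + ord('e') − ord('a') = 30
'n': a..z range, 26 + ord('n') − ord('a') = 39
't': a..z range, 26 + ord('t') − ord('a') = 45
'W': A..Z range, ord('W') − ord('A') = 22
'H': A..Z range, ord('H') − ord('A') = 7

Answer: 41 6 10 30 39 45 22 7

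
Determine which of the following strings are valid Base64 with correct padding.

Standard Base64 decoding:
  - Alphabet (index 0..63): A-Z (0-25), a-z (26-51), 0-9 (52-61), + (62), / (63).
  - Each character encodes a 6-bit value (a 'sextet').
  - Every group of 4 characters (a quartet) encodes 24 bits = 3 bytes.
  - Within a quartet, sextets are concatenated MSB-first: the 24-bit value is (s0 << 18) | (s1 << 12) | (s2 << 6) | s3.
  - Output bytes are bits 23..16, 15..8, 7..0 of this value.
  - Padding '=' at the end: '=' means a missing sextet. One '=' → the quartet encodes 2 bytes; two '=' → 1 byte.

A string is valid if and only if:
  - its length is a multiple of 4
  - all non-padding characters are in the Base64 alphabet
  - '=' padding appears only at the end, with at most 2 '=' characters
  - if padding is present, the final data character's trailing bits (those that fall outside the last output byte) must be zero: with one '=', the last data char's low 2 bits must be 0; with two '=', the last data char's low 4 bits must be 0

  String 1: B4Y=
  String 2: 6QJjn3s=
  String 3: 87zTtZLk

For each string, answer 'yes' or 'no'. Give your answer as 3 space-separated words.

String 1: 'B4Y=' → valid
String 2: '6QJjn3s=' → valid
String 3: '87zTtZLk' → valid

Answer: yes yes yes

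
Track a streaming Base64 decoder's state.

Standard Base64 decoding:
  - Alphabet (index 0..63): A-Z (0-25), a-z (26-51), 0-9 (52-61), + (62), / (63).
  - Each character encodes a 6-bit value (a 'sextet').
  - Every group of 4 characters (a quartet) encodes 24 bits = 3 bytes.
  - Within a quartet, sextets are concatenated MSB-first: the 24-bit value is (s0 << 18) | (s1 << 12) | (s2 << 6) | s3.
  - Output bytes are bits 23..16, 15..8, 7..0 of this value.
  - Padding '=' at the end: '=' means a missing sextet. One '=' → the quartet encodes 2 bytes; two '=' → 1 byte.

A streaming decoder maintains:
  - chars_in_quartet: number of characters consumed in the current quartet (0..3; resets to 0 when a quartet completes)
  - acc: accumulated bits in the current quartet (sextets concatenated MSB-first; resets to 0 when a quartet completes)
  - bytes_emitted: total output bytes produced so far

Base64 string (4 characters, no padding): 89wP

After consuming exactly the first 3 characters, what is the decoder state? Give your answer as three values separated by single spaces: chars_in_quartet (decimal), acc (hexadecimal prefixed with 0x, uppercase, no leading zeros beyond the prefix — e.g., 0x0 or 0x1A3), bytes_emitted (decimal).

After char 0 ('8'=60): chars_in_quartet=1 acc=0x3C bytes_emitted=0
After char 1 ('9'=61): chars_in_quartet=2 acc=0xF3D bytes_emitted=0
After char 2 ('w'=48): chars_in_quartet=3 acc=0x3CF70 bytes_emitted=0

Answer: 3 0x3CF70 0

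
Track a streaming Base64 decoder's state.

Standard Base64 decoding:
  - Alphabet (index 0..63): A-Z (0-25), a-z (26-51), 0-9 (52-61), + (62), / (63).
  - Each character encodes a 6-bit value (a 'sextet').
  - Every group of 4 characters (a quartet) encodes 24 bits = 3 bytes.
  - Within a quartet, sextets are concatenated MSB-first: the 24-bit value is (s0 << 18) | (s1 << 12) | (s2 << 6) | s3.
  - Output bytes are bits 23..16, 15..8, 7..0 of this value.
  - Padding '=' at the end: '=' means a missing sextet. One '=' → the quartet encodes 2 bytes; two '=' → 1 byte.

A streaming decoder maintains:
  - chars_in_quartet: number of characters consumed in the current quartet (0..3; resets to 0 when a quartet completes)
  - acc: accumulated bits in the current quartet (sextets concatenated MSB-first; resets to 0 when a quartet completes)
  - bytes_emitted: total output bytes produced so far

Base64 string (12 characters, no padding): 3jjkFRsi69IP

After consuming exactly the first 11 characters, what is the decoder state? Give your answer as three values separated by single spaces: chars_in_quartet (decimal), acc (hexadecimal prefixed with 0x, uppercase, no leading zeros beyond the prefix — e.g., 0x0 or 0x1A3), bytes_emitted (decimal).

Answer: 3 0x3AF48 6

Derivation:
After char 0 ('3'=55): chars_in_quartet=1 acc=0x37 bytes_emitted=0
After char 1 ('j'=35): chars_in_quartet=2 acc=0xDE3 bytes_emitted=0
After char 2 ('j'=35): chars_in_quartet=3 acc=0x378E3 bytes_emitted=0
After char 3 ('k'=36): chars_in_quartet=4 acc=0xDE38E4 -> emit DE 38 E4, reset; bytes_emitted=3
After char 4 ('F'=5): chars_in_quartet=1 acc=0x5 bytes_emitted=3
After char 5 ('R'=17): chars_in_quartet=2 acc=0x151 bytes_emitted=3
After char 6 ('s'=44): chars_in_quartet=3 acc=0x546C bytes_emitted=3
After char 7 ('i'=34): chars_in_quartet=4 acc=0x151B22 -> emit 15 1B 22, reset; bytes_emitted=6
After char 8 ('6'=58): chars_in_quartet=1 acc=0x3A bytes_emitted=6
After char 9 ('9'=61): chars_in_quartet=2 acc=0xEBD bytes_emitted=6
After char 10 ('I'=8): chars_in_quartet=3 acc=0x3AF48 bytes_emitted=6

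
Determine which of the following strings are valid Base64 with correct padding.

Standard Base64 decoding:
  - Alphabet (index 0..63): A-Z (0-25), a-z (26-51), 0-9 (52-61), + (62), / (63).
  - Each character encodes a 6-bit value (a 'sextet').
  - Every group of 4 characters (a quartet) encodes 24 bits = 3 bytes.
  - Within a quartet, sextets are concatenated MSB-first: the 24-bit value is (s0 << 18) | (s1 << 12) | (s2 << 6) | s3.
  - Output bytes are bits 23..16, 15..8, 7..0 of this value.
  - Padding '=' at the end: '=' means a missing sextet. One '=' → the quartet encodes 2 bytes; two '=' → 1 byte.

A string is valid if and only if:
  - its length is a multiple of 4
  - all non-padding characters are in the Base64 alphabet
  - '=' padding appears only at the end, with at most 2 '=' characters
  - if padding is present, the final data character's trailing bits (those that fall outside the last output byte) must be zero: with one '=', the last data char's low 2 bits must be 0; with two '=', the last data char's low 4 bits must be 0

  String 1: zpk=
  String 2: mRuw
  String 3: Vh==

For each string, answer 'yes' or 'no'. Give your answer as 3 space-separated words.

Answer: yes yes no

Derivation:
String 1: 'zpk=' → valid
String 2: 'mRuw' → valid
String 3: 'Vh==' → invalid (bad trailing bits)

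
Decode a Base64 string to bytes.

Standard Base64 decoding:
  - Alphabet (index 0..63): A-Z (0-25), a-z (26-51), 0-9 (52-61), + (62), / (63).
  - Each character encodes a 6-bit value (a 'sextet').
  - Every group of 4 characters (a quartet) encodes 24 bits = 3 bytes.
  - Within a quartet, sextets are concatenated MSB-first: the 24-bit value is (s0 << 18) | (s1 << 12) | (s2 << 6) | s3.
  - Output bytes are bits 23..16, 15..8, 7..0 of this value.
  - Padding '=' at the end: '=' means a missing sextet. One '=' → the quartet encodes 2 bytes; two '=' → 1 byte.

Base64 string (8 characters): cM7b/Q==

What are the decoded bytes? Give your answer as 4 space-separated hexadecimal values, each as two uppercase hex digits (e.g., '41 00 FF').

After char 0 ('c'=28): chars_in_quartet=1 acc=0x1C bytes_emitted=0
After char 1 ('M'=12): chars_in_quartet=2 acc=0x70C bytes_emitted=0
After char 2 ('7'=59): chars_in_quartet=3 acc=0x1C33B bytes_emitted=0
After char 3 ('b'=27): chars_in_quartet=4 acc=0x70CEDB -> emit 70 CE DB, reset; bytes_emitted=3
After char 4 ('/'=63): chars_in_quartet=1 acc=0x3F bytes_emitted=3
After char 5 ('Q'=16): chars_in_quartet=2 acc=0xFD0 bytes_emitted=3
Padding '==': partial quartet acc=0xFD0 -> emit FD; bytes_emitted=4

Answer: 70 CE DB FD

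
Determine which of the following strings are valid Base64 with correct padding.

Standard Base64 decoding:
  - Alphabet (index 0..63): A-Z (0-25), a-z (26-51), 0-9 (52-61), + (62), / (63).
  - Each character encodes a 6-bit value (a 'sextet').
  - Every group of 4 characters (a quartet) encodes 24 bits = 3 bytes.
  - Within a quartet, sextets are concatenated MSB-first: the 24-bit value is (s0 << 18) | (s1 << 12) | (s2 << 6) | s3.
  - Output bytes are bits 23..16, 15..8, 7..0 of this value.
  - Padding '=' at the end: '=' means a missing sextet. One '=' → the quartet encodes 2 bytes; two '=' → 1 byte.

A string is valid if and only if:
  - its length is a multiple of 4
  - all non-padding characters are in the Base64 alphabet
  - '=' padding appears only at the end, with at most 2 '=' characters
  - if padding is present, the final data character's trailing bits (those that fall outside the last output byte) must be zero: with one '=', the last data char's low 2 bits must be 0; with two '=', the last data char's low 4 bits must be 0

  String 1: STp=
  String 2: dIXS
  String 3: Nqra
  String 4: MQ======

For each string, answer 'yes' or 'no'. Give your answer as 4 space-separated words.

String 1: 'STp=' → invalid (bad trailing bits)
String 2: 'dIXS' → valid
String 3: 'Nqra' → valid
String 4: 'MQ======' → invalid (6 pad chars (max 2))

Answer: no yes yes no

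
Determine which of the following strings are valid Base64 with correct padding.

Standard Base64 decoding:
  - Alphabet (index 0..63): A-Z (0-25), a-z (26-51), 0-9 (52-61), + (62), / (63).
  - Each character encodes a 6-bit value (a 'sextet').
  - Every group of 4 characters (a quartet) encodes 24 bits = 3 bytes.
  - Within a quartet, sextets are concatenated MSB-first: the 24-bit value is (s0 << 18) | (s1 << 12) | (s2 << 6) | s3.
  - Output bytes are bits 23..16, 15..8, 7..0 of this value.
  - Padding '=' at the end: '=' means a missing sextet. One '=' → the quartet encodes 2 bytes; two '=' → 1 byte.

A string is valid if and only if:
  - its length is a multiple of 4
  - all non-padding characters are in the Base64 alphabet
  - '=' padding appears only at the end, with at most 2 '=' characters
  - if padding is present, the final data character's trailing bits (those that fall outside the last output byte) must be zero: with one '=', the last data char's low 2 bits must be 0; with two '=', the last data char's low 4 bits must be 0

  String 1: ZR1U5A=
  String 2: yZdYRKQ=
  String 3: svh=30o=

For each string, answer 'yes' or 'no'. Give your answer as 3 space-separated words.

Answer: no yes no

Derivation:
String 1: 'ZR1U5A=' → invalid (len=7 not mult of 4)
String 2: 'yZdYRKQ=' → valid
String 3: 'svh=30o=' → invalid (bad char(s): ['=']; '=' in middle)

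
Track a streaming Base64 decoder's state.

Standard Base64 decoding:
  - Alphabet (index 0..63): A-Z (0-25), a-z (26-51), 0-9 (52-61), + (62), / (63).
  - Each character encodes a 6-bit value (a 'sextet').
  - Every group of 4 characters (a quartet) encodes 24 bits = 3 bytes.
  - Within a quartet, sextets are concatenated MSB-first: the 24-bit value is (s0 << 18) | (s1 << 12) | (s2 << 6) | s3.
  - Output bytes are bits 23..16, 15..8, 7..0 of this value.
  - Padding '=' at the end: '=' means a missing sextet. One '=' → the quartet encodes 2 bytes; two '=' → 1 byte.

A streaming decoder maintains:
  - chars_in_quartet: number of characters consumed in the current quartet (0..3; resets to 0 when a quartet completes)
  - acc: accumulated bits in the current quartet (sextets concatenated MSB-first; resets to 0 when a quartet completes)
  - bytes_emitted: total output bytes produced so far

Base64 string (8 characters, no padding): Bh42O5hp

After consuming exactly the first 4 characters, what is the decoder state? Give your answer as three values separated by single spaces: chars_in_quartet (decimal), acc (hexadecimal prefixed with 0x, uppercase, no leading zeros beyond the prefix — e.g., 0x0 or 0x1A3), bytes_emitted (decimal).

After char 0 ('B'=1): chars_in_quartet=1 acc=0x1 bytes_emitted=0
After char 1 ('h'=33): chars_in_quartet=2 acc=0x61 bytes_emitted=0
After char 2 ('4'=56): chars_in_quartet=3 acc=0x1878 bytes_emitted=0
After char 3 ('2'=54): chars_in_quartet=4 acc=0x61E36 -> emit 06 1E 36, reset; bytes_emitted=3

Answer: 0 0x0 3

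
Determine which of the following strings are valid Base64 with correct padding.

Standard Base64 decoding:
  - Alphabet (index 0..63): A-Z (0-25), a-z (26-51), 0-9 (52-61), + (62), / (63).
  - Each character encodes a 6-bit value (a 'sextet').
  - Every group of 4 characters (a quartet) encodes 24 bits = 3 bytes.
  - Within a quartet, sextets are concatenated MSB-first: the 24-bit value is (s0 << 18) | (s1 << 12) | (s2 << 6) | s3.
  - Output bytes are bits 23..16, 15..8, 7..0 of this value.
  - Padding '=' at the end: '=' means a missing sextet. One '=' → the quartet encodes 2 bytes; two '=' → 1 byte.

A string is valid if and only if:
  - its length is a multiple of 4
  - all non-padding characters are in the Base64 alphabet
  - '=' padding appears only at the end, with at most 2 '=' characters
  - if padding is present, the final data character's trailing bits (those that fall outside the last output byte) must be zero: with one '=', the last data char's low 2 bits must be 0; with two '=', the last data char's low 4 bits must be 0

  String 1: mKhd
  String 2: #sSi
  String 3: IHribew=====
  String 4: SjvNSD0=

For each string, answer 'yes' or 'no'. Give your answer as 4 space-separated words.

Answer: yes no no yes

Derivation:
String 1: 'mKhd' → valid
String 2: '#sSi' → invalid (bad char(s): ['#'])
String 3: 'IHribew=====' → invalid (5 pad chars (max 2))
String 4: 'SjvNSD0=' → valid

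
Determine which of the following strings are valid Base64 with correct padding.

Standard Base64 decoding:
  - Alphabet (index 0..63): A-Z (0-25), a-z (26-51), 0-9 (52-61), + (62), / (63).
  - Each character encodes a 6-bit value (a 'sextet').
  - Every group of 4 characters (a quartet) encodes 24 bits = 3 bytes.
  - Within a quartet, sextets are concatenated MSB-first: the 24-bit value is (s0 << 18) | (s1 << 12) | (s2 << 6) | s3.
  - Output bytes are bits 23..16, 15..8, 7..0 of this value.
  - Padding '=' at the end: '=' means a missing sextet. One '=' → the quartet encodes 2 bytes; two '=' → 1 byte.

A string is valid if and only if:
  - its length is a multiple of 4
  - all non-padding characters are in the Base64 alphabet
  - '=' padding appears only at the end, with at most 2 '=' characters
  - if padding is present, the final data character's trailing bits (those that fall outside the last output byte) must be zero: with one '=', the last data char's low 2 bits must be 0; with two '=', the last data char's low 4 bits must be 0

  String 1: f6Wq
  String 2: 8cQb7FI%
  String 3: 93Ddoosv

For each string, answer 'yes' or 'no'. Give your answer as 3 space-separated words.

Answer: yes no yes

Derivation:
String 1: 'f6Wq' → valid
String 2: '8cQb7FI%' → invalid (bad char(s): ['%'])
String 3: '93Ddoosv' → valid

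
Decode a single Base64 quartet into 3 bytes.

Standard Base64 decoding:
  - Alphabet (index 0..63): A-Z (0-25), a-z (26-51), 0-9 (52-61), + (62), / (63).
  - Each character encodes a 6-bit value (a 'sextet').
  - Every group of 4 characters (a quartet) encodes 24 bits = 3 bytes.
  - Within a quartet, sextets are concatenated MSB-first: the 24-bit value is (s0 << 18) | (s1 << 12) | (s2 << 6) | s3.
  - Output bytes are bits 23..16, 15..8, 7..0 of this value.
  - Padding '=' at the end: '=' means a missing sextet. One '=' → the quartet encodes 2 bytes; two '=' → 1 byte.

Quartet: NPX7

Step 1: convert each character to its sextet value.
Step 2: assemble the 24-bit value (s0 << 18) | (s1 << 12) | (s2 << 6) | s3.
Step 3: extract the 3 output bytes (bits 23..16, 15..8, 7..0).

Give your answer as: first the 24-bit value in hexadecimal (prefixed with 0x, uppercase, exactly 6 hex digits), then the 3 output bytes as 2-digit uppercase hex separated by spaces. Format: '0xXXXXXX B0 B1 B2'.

Answer: 0x34F5FB 34 F5 FB

Derivation:
Sextets: N=13, P=15, X=23, 7=59
24-bit: (13<<18) | (15<<12) | (23<<6) | 59
      = 0x340000 | 0x00F000 | 0x0005C0 | 0x00003B
      = 0x34F5FB
Bytes: (v>>16)&0xFF=34, (v>>8)&0xFF=F5, v&0xFF=FB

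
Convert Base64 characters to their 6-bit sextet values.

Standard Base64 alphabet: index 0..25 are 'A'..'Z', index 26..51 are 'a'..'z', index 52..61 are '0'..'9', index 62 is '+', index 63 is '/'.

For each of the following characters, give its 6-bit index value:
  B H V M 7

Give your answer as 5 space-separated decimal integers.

Answer: 1 7 21 12 59

Derivation:
'B': A..Z range, ord('B') − ord('A') = 1
'H': A..Z range, ord('H') − ord('A') = 7
'V': A..Z range, ord('V') − ord('A') = 21
'M': A..Z range, ord('M') − ord('A') = 12
'7': 0..9 range, 52 + ord('7') − ord('0') = 59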